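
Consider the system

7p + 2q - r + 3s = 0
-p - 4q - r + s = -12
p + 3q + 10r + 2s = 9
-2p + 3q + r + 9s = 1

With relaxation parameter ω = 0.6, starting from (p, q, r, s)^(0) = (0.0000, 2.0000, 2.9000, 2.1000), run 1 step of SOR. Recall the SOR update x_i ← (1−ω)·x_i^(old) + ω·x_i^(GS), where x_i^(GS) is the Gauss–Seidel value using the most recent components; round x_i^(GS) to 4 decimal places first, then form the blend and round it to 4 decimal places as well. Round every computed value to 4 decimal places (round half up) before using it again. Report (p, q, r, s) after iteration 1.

Iteration 1:
  p: GS value = (0 - (2)·2.0000 - (-1)·2.9000 - (3)·2.1000) / (7) = -1.0571;  p ← (1−ω)·0.0000 + ω·-1.0571 = -0.6343
  q: GS value = (-12 - (-1)·-0.6343 - (-1)·2.9000 - (1)·2.1000) / (-4) = 2.9586;  q ← (1−ω)·2.0000 + ω·2.9586 = 2.5752
  r: GS value = (9 - (1)·-0.6343 - (3)·2.5752 - (2)·2.1000) / (10) = -0.2291;  r ← (1−ω)·2.9000 + ω·-0.2291 = 1.0225
  s: GS value = (1 - (-2)·-0.6343 - (3)·2.5752 - (1)·1.0225) / (9) = -1.0019;  s ← (1−ω)·2.1000 + ω·-1.0019 = 0.2389

(-0.6343, 2.5752, 1.0225, 0.2389)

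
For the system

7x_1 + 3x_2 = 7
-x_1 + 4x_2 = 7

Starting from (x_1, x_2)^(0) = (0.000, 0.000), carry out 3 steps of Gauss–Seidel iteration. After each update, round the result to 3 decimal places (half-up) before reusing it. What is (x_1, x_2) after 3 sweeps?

(0.235, 1.809)

Iteration 1:
  x_1 = (7 - (3)·0.000) / (7) = 1.000
  x_2 = (7 - (-1)·1.000) / (4) = 2.000
Iteration 2:
  x_1 = (7 - (3)·2.000) / (7) = 0.143
  x_2 = (7 - (-1)·0.143) / (4) = 1.786
Iteration 3:
  x_1 = (7 - (3)·1.786) / (7) = 0.235
  x_2 = (7 - (-1)·0.235) / (4) = 1.809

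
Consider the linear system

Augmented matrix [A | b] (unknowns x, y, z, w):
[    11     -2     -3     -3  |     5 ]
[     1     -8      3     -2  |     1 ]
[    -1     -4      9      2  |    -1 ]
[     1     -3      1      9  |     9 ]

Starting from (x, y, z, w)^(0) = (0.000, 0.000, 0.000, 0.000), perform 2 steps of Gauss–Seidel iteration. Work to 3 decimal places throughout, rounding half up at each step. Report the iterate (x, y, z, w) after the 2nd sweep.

Iteration 1:
  x = (5 - (-2)·0.000 - (-3)·0.000 - (-3)·0.000) / (11) = 0.455
  y = (1 - (1)·0.455 - (3)·0.000 - (-2)·0.000) / (-8) = -0.068
  z = (-1 - (-1)·0.455 - (-4)·-0.068 - (2)·0.000) / (9) = -0.091
  w = (9 - (1)·0.455 - (-3)·-0.068 - (1)·-0.091) / (9) = 0.937
Iteration 2:
  x = (5 - (-2)·-0.068 - (-3)·-0.091 - (-3)·0.937) / (11) = 0.673
  y = (1 - (1)·0.673 - (3)·-0.091 - (-2)·0.937) / (-8) = -0.309
  z = (-1 - (-1)·0.673 - (-4)·-0.309 - (2)·0.937) / (9) = -0.382
  w = (9 - (1)·0.673 - (-3)·-0.309 - (1)·-0.382) / (9) = 0.865

(0.673, -0.309, -0.382, 0.865)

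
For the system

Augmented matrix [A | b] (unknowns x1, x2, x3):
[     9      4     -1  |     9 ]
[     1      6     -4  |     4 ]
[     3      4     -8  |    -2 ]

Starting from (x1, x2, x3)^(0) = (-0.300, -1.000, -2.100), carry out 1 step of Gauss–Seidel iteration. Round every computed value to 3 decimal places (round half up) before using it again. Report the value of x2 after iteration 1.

Iteration 1:
  x1 = (9 - (4)·-1.000 - (-1)·-2.100) / (9) = 1.211
  x2 = (4 - (1)·1.211 - (-4)·-2.100) / (6) = -0.935
  x3 = (-2 - (3)·1.211 - (4)·-0.935) / (-8) = 0.237

-0.935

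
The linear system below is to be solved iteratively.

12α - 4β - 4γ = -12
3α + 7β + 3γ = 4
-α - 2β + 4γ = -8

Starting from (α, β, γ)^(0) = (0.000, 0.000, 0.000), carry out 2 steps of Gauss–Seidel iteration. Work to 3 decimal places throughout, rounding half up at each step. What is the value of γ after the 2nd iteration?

Iteration 1:
  α = (-12 - (-4)·0.000 - (-4)·0.000) / (12) = -1.000
  β = (4 - (3)·-1.000 - (3)·0.000) / (7) = 1.000
  γ = (-8 - (-1)·-1.000 - (-2)·1.000) / (4) = -1.750
Iteration 2:
  α = (-12 - (-4)·1.000 - (-4)·-1.750) / (12) = -1.250
  β = (4 - (3)·-1.250 - (3)·-1.750) / (7) = 1.857
  γ = (-8 - (-1)·-1.250 - (-2)·1.857) / (4) = -1.384

-1.384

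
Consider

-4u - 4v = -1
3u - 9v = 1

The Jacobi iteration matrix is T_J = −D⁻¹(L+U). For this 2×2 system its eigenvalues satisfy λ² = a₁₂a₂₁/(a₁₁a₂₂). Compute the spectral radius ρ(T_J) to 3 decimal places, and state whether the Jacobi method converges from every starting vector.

0.577

a₁₂a₂₁/(a₁₁a₂₂) = (-4)·(3) / ((-4)·(-9)) = -0.333333
ρ = √|-0.333333| = √0.333333 = 0.577
ρ < 1, so Jacobi converges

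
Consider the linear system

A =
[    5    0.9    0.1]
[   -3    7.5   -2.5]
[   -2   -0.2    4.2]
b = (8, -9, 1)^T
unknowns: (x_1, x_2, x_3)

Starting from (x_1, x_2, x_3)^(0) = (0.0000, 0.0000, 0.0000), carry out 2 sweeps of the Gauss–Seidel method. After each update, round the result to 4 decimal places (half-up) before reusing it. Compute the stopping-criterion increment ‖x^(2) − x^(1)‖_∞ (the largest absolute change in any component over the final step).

Iteration 1:
  x_1 = (8 - (0.9)·0.0000 - (0.1)·0.0000) / (5) = 1.6000
  x_2 = (-9 - (-3)·1.6000 - (-2.5)·0.0000) / (7.5) = -0.5600
  x_3 = (1 - (-2)·1.6000 - (-0.2)·-0.5600) / (4.2) = 0.9733
Iteration 2:
  x_1 = (8 - (0.9)·-0.5600 - (0.1)·0.9733) / (5) = 1.6813
  x_2 = (-9 - (-3)·1.6813 - (-2.5)·0.9733) / (7.5) = -0.2030
  x_3 = (1 - (-2)·1.6813 - (-0.2)·-0.2030) / (4.2) = 1.0290
Change: (0.0813, 0.3570, 0.0557) → max |·| = 0.3570

0.3570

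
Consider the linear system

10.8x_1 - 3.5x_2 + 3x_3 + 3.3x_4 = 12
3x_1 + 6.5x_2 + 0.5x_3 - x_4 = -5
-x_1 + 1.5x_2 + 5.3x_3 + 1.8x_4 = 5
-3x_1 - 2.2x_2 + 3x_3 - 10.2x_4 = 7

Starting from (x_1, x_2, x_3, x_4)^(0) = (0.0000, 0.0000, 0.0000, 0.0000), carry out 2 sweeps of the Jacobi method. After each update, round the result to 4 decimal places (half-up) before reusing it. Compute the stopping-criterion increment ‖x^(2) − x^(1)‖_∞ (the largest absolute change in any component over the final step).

Iteration 1:
  x_1 = (12 - (-3.5)·0.0000 - (3)·0.0000 - (3.3)·0.0000) / (10.8) = 1.1111
  x_2 = (-5 - (3)·0.0000 - (0.5)·0.0000 - (-1)·0.0000) / (6.5) = -0.7692
  x_3 = (5 - (-1)·0.0000 - (1.5)·0.0000 - (1.8)·0.0000) / (5.3) = 0.9434
  x_4 = (7 - (-3)·0.0000 - (-2.2)·0.0000 - (3)·0.0000) / (-10.2) = -0.6863
Iteration 2:
  x_1 = (12 - (-3.5)·-0.7692 - (3)·0.9434 - (3.3)·-0.6863) / (10.8) = 0.8095
  x_2 = (-5 - (3)·1.1111 - (0.5)·0.9434 - (-1)·-0.6863) / (6.5) = -1.4602
  x_3 = (5 - (-1)·1.1111 - (1.5)·-0.7692 - (1.8)·-0.6863) / (5.3) = 1.6038
  x_4 = (7 - (-3)·1.1111 - (-2.2)·-0.7692 - (3)·0.9434) / (-10.2) = -0.5697
Change: (-0.3016, -0.6910, 0.6604, 0.1166) → max |·| = 0.6910

0.6910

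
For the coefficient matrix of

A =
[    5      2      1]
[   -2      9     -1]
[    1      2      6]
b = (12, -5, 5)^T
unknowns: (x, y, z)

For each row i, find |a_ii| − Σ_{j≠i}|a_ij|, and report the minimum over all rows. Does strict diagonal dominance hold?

row 1: |5| − (2+1) = 2
row 2: |9| − (2+1) = 6
row 3: |6| − (1+2) = 3
minimum over rows = 2 → strictly diagonally dominant (convergence guaranteed)

2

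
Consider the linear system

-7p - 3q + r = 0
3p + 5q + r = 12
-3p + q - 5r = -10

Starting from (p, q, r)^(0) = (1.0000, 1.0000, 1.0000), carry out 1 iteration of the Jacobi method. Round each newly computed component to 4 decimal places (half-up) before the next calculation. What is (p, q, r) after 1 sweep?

(-0.2857, 1.6000, 1.6000)

Iteration 1:
  p = (0 - (-3)·1.0000 - (1)·1.0000) / (-7) = -0.2857
  q = (12 - (3)·1.0000 - (1)·1.0000) / (5) = 1.6000
  r = (-10 - (-3)·1.0000 - (1)·1.0000) / (-5) = 1.6000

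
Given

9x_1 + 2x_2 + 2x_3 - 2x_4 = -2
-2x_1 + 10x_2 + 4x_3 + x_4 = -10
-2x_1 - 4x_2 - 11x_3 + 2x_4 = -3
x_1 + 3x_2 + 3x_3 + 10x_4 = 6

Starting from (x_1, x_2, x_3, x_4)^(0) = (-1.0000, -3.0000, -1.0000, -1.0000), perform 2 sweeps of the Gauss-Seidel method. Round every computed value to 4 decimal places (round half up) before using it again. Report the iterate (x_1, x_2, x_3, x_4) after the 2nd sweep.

(-0.0261, -1.1322, 0.8039, 0.7011)

Iteration 1:
  x_1 = (-2 - (2)·-3.0000 - (2)·-1.0000 - (-2)·-1.0000) / (9) = 0.4444
  x_2 = (-10 - (-2)·0.4444 - (4)·-1.0000 - (1)·-1.0000) / (10) = -0.4111
  x_3 = (-3 - (-2)·0.4444 - (-4)·-0.4111 - (2)·-1.0000) / (-11) = 0.1596
  x_4 = (6 - (1)·0.4444 - (3)·-0.4111 - (3)·0.1596) / (10) = 0.6310
Iteration 2:
  x_1 = (-2 - (2)·-0.4111 - (2)·0.1596 - (-2)·0.6310) / (9) = -0.0261
  x_2 = (-10 - (-2)·-0.0261 - (4)·0.1596 - (1)·0.6310) / (10) = -1.1322
  x_3 = (-3 - (-2)·-0.0261 - (-4)·-1.1322 - (2)·0.6310) / (-11) = 0.8039
  x_4 = (6 - (1)·-0.0261 - (3)·-1.1322 - (3)·0.8039) / (10) = 0.7011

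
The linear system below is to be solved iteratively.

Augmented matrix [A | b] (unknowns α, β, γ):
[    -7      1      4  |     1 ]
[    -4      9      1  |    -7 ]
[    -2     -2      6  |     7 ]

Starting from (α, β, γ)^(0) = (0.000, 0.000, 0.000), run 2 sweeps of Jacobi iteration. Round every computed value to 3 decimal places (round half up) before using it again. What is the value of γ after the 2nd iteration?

0.860

Iteration 1:
  α = (1 - (1)·0.000 - (4)·0.000) / (-7) = -0.143
  β = (-7 - (-4)·0.000 - (1)·0.000) / (9) = -0.778
  γ = (7 - (-2)·0.000 - (-2)·0.000) / (6) = 1.167
Iteration 2:
  α = (1 - (1)·-0.778 - (4)·1.167) / (-7) = 0.413
  β = (-7 - (-4)·-0.143 - (1)·1.167) / (9) = -0.971
  γ = (7 - (-2)·-0.143 - (-2)·-0.778) / (6) = 0.860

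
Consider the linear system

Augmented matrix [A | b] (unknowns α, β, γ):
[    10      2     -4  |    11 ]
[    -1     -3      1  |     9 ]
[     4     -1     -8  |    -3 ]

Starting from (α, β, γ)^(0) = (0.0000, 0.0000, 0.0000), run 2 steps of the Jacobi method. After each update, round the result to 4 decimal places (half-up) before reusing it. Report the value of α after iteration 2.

1.8500

Iteration 1:
  α = (11 - (2)·0.0000 - (-4)·0.0000) / (10) = 1.1000
  β = (9 - (-1)·0.0000 - (1)·0.0000) / (-3) = -3.0000
  γ = (-3 - (4)·0.0000 - (-1)·0.0000) / (-8) = 0.3750
Iteration 2:
  α = (11 - (2)·-3.0000 - (-4)·0.3750) / (10) = 1.8500
  β = (9 - (-1)·1.1000 - (1)·0.3750) / (-3) = -3.2417
  γ = (-3 - (4)·1.1000 - (-1)·-3.0000) / (-8) = 1.3000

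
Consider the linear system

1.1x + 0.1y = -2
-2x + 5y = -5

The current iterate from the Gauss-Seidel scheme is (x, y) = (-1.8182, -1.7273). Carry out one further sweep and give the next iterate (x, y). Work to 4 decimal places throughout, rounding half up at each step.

(-1.6612, -1.6645)

One sweep:
  x = (-2 - (0.1)·-1.7273) / (1.1) = -1.6612
  y = (-5 - (-2)·-1.6612) / (5) = -1.6645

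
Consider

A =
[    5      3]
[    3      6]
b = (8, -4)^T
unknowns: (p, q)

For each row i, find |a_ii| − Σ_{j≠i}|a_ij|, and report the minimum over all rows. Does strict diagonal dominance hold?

row 1: |5| − (3) = 2
row 2: |6| − (3) = 3
minimum over rows = 2 → strictly diagonally dominant (convergence guaranteed)

2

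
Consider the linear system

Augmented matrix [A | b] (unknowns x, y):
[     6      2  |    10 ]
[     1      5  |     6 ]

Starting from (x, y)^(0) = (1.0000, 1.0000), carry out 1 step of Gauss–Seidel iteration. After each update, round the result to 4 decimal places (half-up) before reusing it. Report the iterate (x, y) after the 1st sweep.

Iteration 1:
  x = (10 - (2)·1.0000) / (6) = 1.3333
  y = (6 - (1)·1.3333) / (5) = 0.9333

(1.3333, 0.9333)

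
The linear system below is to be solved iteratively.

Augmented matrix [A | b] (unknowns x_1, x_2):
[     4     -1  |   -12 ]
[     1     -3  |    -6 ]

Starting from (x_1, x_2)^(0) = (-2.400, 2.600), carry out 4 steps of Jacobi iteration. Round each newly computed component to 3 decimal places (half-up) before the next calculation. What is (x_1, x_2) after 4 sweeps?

Iteration 1:
  x_1 = (-12 - (-1)·2.600) / (4) = -2.350
  x_2 = (-6 - (1)·-2.400) / (-3) = 1.200
Iteration 2:
  x_1 = (-12 - (-1)·1.200) / (4) = -2.700
  x_2 = (-6 - (1)·-2.350) / (-3) = 1.217
Iteration 3:
  x_1 = (-12 - (-1)·1.217) / (4) = -2.696
  x_2 = (-6 - (1)·-2.700) / (-3) = 1.100
Iteration 4:
  x_1 = (-12 - (-1)·1.100) / (4) = -2.725
  x_2 = (-6 - (1)·-2.696) / (-3) = 1.101

(-2.725, 1.101)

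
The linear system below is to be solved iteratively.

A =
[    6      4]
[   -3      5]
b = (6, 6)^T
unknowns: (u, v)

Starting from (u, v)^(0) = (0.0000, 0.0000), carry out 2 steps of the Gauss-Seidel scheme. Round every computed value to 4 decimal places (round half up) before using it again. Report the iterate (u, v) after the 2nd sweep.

Iteration 1:
  u = (6 - (4)·0.0000) / (6) = 1.0000
  v = (6 - (-3)·1.0000) / (5) = 1.8000
Iteration 2:
  u = (6 - (4)·1.8000) / (6) = -0.2000
  v = (6 - (-3)·-0.2000) / (5) = 1.0800

(-0.2000, 1.0800)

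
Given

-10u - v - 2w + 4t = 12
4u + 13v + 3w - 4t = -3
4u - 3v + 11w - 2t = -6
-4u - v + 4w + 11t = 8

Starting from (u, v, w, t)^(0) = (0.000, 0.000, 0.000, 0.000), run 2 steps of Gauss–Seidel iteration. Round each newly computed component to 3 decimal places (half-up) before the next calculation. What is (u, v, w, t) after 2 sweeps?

(-1.068, 0.215, -0.039, 0.373)

Iteration 1:
  u = (12 - (-1)·0.000 - (-2)·0.000 - (4)·0.000) / (-10) = -1.200
  v = (-3 - (4)·-1.200 - (3)·0.000 - (-4)·0.000) / (13) = 0.138
  w = (-6 - (4)·-1.200 - (-3)·0.138 - (-2)·0.000) / (11) = -0.071
  t = (8 - (-4)·-1.200 - (-1)·0.138 - (4)·-0.071) / (11) = 0.329
Iteration 2:
  u = (12 - (-1)·0.138 - (-2)·-0.071 - (4)·0.329) / (-10) = -1.068
  v = (-3 - (4)·-1.068 - (3)·-0.071 - (-4)·0.329) / (13) = 0.215
  w = (-6 - (4)·-1.068 - (-3)·0.215 - (-2)·0.329) / (11) = -0.039
  t = (8 - (-4)·-1.068 - (-1)·0.215 - (4)·-0.039) / (11) = 0.373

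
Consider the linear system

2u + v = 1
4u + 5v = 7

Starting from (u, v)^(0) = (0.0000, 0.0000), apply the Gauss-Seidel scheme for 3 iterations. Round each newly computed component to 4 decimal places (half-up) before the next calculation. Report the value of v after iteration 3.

1.5600

Iteration 1:
  u = (1 - (1)·0.0000) / (2) = 0.5000
  v = (7 - (4)·0.5000) / (5) = 1.0000
Iteration 2:
  u = (1 - (1)·1.0000) / (2) = 0.0000
  v = (7 - (4)·0.0000) / (5) = 1.4000
Iteration 3:
  u = (1 - (1)·1.4000) / (2) = -0.2000
  v = (7 - (4)·-0.2000) / (5) = 1.5600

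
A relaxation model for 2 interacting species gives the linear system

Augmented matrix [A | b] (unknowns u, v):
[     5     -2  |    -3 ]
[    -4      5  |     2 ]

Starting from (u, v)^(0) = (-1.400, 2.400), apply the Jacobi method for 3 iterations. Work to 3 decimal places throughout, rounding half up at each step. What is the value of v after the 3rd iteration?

-0.310

Iteration 1:
  u = (-3 - (-2)·2.400) / (5) = 0.360
  v = (2 - (-4)·-1.400) / (5) = -0.720
Iteration 2:
  u = (-3 - (-2)·-0.720) / (5) = -0.888
  v = (2 - (-4)·0.360) / (5) = 0.688
Iteration 3:
  u = (-3 - (-2)·0.688) / (5) = -0.325
  v = (2 - (-4)·-0.888) / (5) = -0.310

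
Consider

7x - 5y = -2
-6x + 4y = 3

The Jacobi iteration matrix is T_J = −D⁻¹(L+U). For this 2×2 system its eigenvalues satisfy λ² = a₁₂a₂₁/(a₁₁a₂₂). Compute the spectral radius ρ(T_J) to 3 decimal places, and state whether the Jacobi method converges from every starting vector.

1.035

a₁₂a₂₁/(a₁₁a₂₂) = (-5)·(-6) / ((7)·(4)) = 1.071429
ρ = √|1.071429| = √1.071429 = 1.035
ρ > 1, so Jacobi diverges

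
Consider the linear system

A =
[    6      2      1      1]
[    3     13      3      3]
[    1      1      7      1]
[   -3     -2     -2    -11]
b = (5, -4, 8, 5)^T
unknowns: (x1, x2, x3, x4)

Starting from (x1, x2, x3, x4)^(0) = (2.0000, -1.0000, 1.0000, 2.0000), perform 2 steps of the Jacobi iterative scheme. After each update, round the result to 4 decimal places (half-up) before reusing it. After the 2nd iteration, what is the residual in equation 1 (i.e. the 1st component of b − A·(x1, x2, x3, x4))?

Iteration 1:
  x1 = (5 - (2)·-1.0000 - (1)·1.0000 - (1)·2.0000) / (6) = 0.6667
  x2 = (-4 - (3)·2.0000 - (3)·1.0000 - (3)·2.0000) / (13) = -1.4615
  x3 = (8 - (1)·2.0000 - (1)·-1.0000 - (1)·2.0000) / (7) = 0.7143
  x4 = (5 - (-3)·2.0000 - (-2)·-1.0000 - (-2)·1.0000) / (-11) = -1.0000
Iteration 2:
  x1 = (5 - (2)·-1.4615 - (1)·0.7143 - (1)·-1.0000) / (6) = 1.3681
  x2 = (-4 - (3)·0.6667 - (3)·0.7143 - (3)·-1.0000) / (13) = -0.3956
  x3 = (8 - (1)·0.6667 - (1)·-1.4615 - (1)·-1.0000) / (7) = 1.3993
  x4 = (5 - (-3)·0.6667 - (-2)·-1.4615 - (-2)·0.7143) / (-11) = -0.5005
Residual b − A·x = (-3.3162, -5.6579, -2.2671, 5.6062)

-3.3162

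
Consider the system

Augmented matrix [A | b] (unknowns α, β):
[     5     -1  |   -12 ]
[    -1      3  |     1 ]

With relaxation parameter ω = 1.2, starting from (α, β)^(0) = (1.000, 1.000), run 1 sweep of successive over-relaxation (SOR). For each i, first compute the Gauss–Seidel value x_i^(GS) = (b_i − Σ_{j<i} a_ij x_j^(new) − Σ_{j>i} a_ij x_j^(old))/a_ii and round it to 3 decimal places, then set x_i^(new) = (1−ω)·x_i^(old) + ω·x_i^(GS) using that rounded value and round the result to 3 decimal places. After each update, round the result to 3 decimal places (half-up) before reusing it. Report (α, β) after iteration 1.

(-2.840, -0.936)

Iteration 1:
  α: GS value = (-12 - (-1)·1.000) / (5) = -2.200;  α ← (1−ω)·1.000 + ω·-2.200 = -2.840
  β: GS value = (1 - (-1)·-2.840) / (3) = -0.613;  β ← (1−ω)·1.000 + ω·-0.613 = -0.936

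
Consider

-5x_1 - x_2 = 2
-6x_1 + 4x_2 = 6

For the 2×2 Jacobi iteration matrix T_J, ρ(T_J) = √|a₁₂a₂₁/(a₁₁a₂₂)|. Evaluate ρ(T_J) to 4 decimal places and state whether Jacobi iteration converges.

0.5477

a₁₂a₂₁/(a₁₁a₂₂) = (-1)·(-6) / ((-5)·(4)) = -0.300000
ρ = √|-0.300000| = √0.300000 = 0.5477
ρ < 1, so Jacobi converges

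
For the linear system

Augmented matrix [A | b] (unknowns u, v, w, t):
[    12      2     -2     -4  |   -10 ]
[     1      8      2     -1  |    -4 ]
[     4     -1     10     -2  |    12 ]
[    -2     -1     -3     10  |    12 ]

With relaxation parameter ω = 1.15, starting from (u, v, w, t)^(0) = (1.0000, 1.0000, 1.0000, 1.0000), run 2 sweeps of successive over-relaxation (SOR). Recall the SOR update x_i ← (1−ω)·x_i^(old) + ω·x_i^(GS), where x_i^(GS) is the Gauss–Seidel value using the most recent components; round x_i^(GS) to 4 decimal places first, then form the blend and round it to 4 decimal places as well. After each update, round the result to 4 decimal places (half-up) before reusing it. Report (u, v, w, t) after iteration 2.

Iteration 1:
  u: GS value = (-10 - (2)·1.0000 - (-2)·1.0000 - (-4)·1.0000) / (12) = -0.5000;  u ← (1−ω)·1.0000 + ω·-0.5000 = -0.7250
  v: GS value = (-4 - (1)·-0.7250 - (2)·1.0000 - (-1)·1.0000) / (8) = -0.5344;  v ← (1−ω)·1.0000 + ω·-0.5344 = -0.7646
  w: GS value = (12 - (4)·-0.7250 - (-1)·-0.7646 - (-2)·1.0000) / (10) = 1.6135;  w ← (1−ω)·1.0000 + ω·1.6135 = 1.7055
  t: GS value = (12 - (-2)·-0.7250 - (-1)·-0.7646 - (-3)·1.7055) / (10) = 1.4902;  t ← (1−ω)·1.0000 + ω·1.4902 = 1.5637
Iteration 2:
  u: GS value = (-10 - (2)·-0.7646 - (-2)·1.7055 - (-4)·1.5637) / (12) = 0.0996;  u ← (1−ω)·-0.7250 + ω·0.0996 = 0.2233
  v: GS value = (-4 - (1)·0.2233 - (2)·1.7055 - (-1)·1.5637) / (8) = -0.7588;  v ← (1−ω)·-0.7646 + ω·-0.7588 = -0.7579
  w: GS value = (12 - (4)·0.2233 - (-1)·-0.7579 - (-2)·1.5637) / (10) = 1.3476;  w ← (1−ω)·1.7055 + ω·1.3476 = 1.2939
  t: GS value = (12 - (-2)·0.2233 - (-1)·-0.7579 - (-3)·1.2939) / (10) = 1.5570;  t ← (1−ω)·1.5637 + ω·1.5570 = 1.5560

(0.2233, -0.7579, 1.2939, 1.5560)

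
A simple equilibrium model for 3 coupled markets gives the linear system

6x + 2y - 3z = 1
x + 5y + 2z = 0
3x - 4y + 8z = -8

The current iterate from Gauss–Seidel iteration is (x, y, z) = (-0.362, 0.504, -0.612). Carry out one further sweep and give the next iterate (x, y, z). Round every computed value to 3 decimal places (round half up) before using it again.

One sweep:
  x = (1 - (2)·0.504 - (-3)·-0.612) / (6) = -0.307
  y = (0 - (1)·-0.307 - (2)·-0.612) / (5) = 0.306
  z = (-8 - (3)·-0.307 - (-4)·0.306) / (8) = -0.732

(-0.307, 0.306, -0.732)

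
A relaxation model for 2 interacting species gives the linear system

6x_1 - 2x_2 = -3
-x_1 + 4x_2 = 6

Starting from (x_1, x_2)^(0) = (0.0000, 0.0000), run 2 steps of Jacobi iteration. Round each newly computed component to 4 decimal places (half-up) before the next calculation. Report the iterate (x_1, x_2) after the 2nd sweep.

(0.0000, 1.3750)

Iteration 1:
  x_1 = (-3 - (-2)·0.0000) / (6) = -0.5000
  x_2 = (6 - (-1)·0.0000) / (4) = 1.5000
Iteration 2:
  x_1 = (-3 - (-2)·1.5000) / (6) = 0.0000
  x_2 = (6 - (-1)·-0.5000) / (4) = 1.3750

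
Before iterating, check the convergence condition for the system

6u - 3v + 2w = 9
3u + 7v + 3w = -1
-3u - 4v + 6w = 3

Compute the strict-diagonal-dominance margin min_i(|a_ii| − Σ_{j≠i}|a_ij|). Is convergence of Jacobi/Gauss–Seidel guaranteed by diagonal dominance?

-1

row 1: |6| − (3+2) = 1
row 2: |7| − (3+3) = 1
row 3: |6| − (3+4) = -1
minimum over rows = -1 → not strictly diagonally dominant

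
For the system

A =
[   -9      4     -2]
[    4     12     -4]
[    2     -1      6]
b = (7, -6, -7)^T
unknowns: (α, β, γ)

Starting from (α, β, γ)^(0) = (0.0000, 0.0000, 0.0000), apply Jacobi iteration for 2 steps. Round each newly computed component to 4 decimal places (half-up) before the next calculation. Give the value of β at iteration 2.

-0.6296

Iteration 1:
  α = (7 - (4)·0.0000 - (-2)·0.0000) / (-9) = -0.7778
  β = (-6 - (4)·0.0000 - (-4)·0.0000) / (12) = -0.5000
  γ = (-7 - (2)·0.0000 - (-1)·0.0000) / (6) = -1.1667
Iteration 2:
  α = (7 - (4)·-0.5000 - (-2)·-1.1667) / (-9) = -0.7407
  β = (-6 - (4)·-0.7778 - (-4)·-1.1667) / (12) = -0.6296
  γ = (-7 - (2)·-0.7778 - (-1)·-0.5000) / (6) = -0.9907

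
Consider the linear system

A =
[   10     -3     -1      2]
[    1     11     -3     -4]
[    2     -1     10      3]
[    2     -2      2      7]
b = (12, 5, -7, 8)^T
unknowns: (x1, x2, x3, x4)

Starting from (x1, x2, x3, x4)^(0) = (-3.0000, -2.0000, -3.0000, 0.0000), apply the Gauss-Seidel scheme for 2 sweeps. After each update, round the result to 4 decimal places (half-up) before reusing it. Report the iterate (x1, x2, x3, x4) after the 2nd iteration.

(0.7681, 0.5936, -1.1464, 1.4205)

Iteration 1:
  x1 = (12 - (-3)·-2.0000 - (-1)·-3.0000 - (2)·0.0000) / (10) = 0.3000
  x2 = (5 - (1)·0.3000 - (-3)·-3.0000 - (-4)·0.0000) / (11) = -0.3909
  x3 = (-7 - (2)·0.3000 - (-1)·-0.3909 - (3)·0.0000) / (10) = -0.7991
  x4 = (8 - (2)·0.3000 - (-2)·-0.3909 - (2)·-0.7991) / (7) = 1.1738
Iteration 2:
  x1 = (12 - (-3)·-0.3909 - (-1)·-0.7991 - (2)·1.1738) / (10) = 0.7681
  x2 = (5 - (1)·0.7681 - (-3)·-0.7991 - (-4)·1.1738) / (11) = 0.5936
  x3 = (-7 - (2)·0.7681 - (-1)·0.5936 - (3)·1.1738) / (10) = -1.1464
  x4 = (8 - (2)·0.7681 - (-2)·0.5936 - (2)·-1.1464) / (7) = 1.4205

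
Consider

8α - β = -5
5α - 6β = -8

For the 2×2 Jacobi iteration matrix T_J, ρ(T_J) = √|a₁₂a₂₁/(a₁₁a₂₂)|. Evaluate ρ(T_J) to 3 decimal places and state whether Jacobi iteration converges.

0.323

a₁₂a₂₁/(a₁₁a₂₂) = (-1)·(5) / ((8)·(-6)) = 0.104167
ρ = √|0.104167| = √0.104167 = 0.323
ρ < 1, so Jacobi converges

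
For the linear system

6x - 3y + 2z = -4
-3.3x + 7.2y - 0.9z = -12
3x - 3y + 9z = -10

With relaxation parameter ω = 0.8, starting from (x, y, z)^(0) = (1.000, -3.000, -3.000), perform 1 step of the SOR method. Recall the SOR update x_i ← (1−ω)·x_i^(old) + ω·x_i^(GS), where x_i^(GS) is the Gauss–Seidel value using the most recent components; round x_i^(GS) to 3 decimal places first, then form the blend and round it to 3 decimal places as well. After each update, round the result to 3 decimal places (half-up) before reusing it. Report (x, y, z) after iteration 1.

(-0.734, -2.502, -1.960)

Iteration 1:
  x: GS value = (-4 - (-3)·-3.000 - (2)·-3.000) / (6) = -1.167;  x ← (1−ω)·1.000 + ω·-1.167 = -0.734
  y: GS value = (-12 - (-3.3)·-0.734 - (-0.9)·-3.000) / (7.2) = -2.378;  y ← (1−ω)·-3.000 + ω·-2.378 = -2.502
  z: GS value = (-10 - (3)·-0.734 - (-3)·-2.502) / (9) = -1.700;  z ← (1−ω)·-3.000 + ω·-1.700 = -1.960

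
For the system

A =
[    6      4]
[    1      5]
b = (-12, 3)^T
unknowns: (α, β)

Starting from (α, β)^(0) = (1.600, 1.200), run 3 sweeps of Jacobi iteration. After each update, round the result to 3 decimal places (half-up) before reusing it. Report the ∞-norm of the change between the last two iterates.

Iteration 1:
  α = (-12 - (4)·1.200) / (6) = -2.800
  β = (3 - (1)·1.600) / (5) = 0.280
Iteration 2:
  α = (-12 - (4)·0.280) / (6) = -2.187
  β = (3 - (1)·-2.800) / (5) = 1.160
Iteration 3:
  α = (-12 - (4)·1.160) / (6) = -2.773
  β = (3 - (1)·-2.187) / (5) = 1.037
Change: (-0.586, -0.123) → max |·| = 0.586

0.586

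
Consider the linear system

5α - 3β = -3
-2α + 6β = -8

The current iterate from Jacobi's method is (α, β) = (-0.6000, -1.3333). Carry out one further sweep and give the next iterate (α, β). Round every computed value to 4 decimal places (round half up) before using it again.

(-1.4000, -1.5333)

One sweep:
  α = (-3 - (-3)·-1.3333) / (5) = -1.4000
  β = (-8 - (-2)·-0.6000) / (6) = -1.5333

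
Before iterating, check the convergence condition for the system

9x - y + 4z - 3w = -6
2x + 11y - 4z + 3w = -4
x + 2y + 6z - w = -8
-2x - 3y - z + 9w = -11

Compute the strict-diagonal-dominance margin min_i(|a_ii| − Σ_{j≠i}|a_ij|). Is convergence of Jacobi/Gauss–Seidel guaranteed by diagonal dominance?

row 1: |9| − (1+4+3) = 1
row 2: |11| − (2+4+3) = 2
row 3: |6| − (1+2+1) = 2
row 4: |9| − (2+3+1) = 3
minimum over rows = 1 → strictly diagonally dominant (convergence guaranteed)

1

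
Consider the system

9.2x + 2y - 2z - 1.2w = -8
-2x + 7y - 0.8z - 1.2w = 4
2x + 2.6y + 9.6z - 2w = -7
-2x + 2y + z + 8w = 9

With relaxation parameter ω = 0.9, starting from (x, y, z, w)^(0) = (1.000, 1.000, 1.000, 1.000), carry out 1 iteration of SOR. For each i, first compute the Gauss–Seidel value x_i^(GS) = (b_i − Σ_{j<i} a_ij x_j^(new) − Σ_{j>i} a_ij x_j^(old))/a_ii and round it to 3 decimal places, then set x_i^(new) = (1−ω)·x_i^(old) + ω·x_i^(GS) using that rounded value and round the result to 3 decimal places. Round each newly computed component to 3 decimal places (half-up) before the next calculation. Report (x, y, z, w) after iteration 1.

(-0.565, 0.726, -0.440, 0.871)

Iteration 1:
  x: GS value = (-8 - (2)·1.000 - (-2)·1.000 - (-1.2)·1.000) / (9.2) = -0.739;  x ← (1−ω)·1.000 + ω·-0.739 = -0.565
  y: GS value = (4 - (-2)·-0.565 - (-0.8)·1.000 - (-1.2)·1.000) / (7) = 0.696;  y ← (1−ω)·1.000 + ω·0.696 = 0.726
  z: GS value = (-7 - (2)·-0.565 - (2.6)·0.726 - (-2)·1.000) / (9.6) = -0.600;  z ← (1−ω)·1.000 + ω·-0.600 = -0.440
  w: GS value = (9 - (-2)·-0.565 - (2)·0.726 - (1)·-0.440) / (8) = 0.857;  w ← (1−ω)·1.000 + ω·0.857 = 0.871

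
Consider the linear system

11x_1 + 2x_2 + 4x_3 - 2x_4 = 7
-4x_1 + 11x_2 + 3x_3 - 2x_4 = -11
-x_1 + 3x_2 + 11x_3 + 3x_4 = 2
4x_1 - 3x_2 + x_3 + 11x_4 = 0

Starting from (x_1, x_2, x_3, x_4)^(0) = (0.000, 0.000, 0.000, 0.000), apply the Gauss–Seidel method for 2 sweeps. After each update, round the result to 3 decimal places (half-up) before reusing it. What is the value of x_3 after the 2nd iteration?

Iteration 1:
  x_1 = (7 - (2)·0.000 - (4)·0.000 - (-2)·0.000) / (11) = 0.636
  x_2 = (-11 - (-4)·0.636 - (3)·0.000 - (-2)·0.000) / (11) = -0.769
  x_3 = (2 - (-1)·0.636 - (3)·-0.769 - (3)·0.000) / (11) = 0.449
  x_4 = (0 - (4)·0.636 - (-3)·-0.769 - (1)·0.449) / (11) = -0.482
Iteration 2:
  x_1 = (7 - (2)·-0.769 - (4)·0.449 - (-2)·-0.482) / (11) = 0.525
  x_2 = (-11 - (-4)·0.525 - (3)·0.449 - (-2)·-0.482) / (11) = -1.019
  x_3 = (2 - (-1)·0.525 - (3)·-1.019 - (3)·-0.482) / (11) = 0.639
  x_4 = (0 - (4)·0.525 - (-3)·-1.019 - (1)·0.639) / (11) = -0.527

0.639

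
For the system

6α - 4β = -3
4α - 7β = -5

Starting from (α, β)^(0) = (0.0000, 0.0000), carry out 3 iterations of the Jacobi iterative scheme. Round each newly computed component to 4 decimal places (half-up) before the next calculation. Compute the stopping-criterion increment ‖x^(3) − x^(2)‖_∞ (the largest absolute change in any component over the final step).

Iteration 1:
  α = (-3 - (-4)·0.0000) / (6) = -0.5000
  β = (-5 - (4)·0.0000) / (-7) = 0.7143
Iteration 2:
  α = (-3 - (-4)·0.7143) / (6) = -0.0238
  β = (-5 - (4)·-0.5000) / (-7) = 0.4286
Iteration 3:
  α = (-3 - (-4)·0.4286) / (6) = -0.2143
  β = (-5 - (4)·-0.0238) / (-7) = 0.7007
Change: (-0.1905, 0.2721) → max |·| = 0.2721

0.2721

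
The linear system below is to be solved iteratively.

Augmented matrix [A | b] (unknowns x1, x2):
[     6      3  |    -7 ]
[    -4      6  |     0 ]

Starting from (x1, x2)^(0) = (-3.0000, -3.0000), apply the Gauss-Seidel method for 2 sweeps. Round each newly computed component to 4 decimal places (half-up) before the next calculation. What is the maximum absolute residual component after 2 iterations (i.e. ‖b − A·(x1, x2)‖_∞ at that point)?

Iteration 1:
  x1 = (-7 - (3)·-3.0000) / (6) = 0.3333
  x2 = (0 - (-4)·0.3333) / (6) = 0.2222
Iteration 2:
  x1 = (-7 - (3)·0.2222) / (6) = -1.2778
  x2 = (0 - (-4)·-1.2778) / (6) = -0.8519
Residual b − A·x = (3.2225, 0.0002); ∞-norm = 3.2225

3.2225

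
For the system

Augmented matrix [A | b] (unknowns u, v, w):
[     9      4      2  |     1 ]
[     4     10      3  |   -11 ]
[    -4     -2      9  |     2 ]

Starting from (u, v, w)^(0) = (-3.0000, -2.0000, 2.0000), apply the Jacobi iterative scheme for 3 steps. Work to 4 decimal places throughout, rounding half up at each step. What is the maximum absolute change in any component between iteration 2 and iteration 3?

Iteration 1:
  u = (1 - (4)·-2.0000 - (2)·2.0000) / (9) = 0.5556
  v = (-11 - (4)·-3.0000 - (3)·2.0000) / (10) = -0.5000
  w = (2 - (-4)·-3.0000 - (-2)·-2.0000) / (9) = -1.5556
Iteration 2:
  u = (1 - (4)·-0.5000 - (2)·-1.5556) / (9) = 0.6790
  v = (-11 - (4)·0.5556 - (3)·-1.5556) / (10) = -0.8556
  w = (2 - (-4)·0.5556 - (-2)·-0.5000) / (9) = 0.3580
Iteration 3:
  u = (1 - (4)·-0.8556 - (2)·0.3580) / (9) = 0.4118
  v = (-11 - (4)·0.6790 - (3)·0.3580) / (10) = -1.4790
  w = (2 - (-4)·0.6790 - (-2)·-0.8556) / (9) = 0.3339
Change: (-0.2672, -0.6234, -0.0241) → max |·| = 0.6234

0.6234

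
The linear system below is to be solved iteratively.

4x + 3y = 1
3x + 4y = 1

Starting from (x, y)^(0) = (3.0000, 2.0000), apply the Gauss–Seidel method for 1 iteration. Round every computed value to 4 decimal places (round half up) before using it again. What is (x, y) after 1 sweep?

Iteration 1:
  x = (1 - (3)·2.0000) / (4) = -1.2500
  y = (1 - (3)·-1.2500) / (4) = 1.1875

(-1.2500, 1.1875)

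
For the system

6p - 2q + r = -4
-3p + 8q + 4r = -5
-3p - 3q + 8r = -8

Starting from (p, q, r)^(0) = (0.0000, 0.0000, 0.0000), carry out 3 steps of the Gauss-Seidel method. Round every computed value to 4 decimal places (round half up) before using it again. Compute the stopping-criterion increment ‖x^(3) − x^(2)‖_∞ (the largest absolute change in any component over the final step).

0.2126

Iteration 1:
  p = (-4 - (-2)·0.0000 - (1)·0.0000) / (6) = -0.6667
  q = (-5 - (-3)·-0.6667 - (4)·0.0000) / (8) = -0.8750
  r = (-8 - (-3)·-0.6667 - (-3)·-0.8750) / (8) = -1.5781
Iteration 2:
  p = (-4 - (-2)·-0.8750 - (1)·-1.5781) / (6) = -0.6953
  q = (-5 - (-3)·-0.6953 - (4)·-1.5781) / (8) = -0.0967
  r = (-8 - (-3)·-0.6953 - (-3)·-0.0967) / (8) = -1.2970
Iteration 3:
  p = (-4 - (-2)·-0.0967 - (1)·-1.2970) / (6) = -0.4827
  q = (-5 - (-3)·-0.4827 - (4)·-1.2970) / (8) = -0.1575
  r = (-8 - (-3)·-0.4827 - (-3)·-0.1575) / (8) = -1.2401
Change: (0.2126, -0.0608, 0.0569) → max |·| = 0.2126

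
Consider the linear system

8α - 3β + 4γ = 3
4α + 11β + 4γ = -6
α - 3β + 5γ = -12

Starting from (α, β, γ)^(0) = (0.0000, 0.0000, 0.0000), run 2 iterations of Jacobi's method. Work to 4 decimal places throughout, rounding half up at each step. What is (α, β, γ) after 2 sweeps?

Iteration 1:
  α = (3 - (-3)·0.0000 - (4)·0.0000) / (8) = 0.3750
  β = (-6 - (4)·0.0000 - (4)·0.0000) / (11) = -0.5455
  γ = (-12 - (1)·0.0000 - (-3)·0.0000) / (5) = -2.4000
Iteration 2:
  α = (3 - (-3)·-0.5455 - (4)·-2.4000) / (8) = 1.3704
  β = (-6 - (4)·0.3750 - (4)·-2.4000) / (11) = 0.1909
  γ = (-12 - (1)·0.3750 - (-3)·-0.5455) / (5) = -2.8023

(1.3704, 0.1909, -2.8023)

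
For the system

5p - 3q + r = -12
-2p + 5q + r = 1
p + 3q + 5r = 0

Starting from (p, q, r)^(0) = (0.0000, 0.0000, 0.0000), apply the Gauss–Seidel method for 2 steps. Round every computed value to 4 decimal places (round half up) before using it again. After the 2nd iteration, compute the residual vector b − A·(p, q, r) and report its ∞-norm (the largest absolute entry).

Iteration 1:
  p = (-12 - (-3)·0.0000 - (1)·0.0000) / (5) = -2.4000
  q = (1 - (-2)·-2.4000 - (1)·0.0000) / (5) = -0.7600
  r = (0 - (1)·-2.4000 - (3)·-0.7600) / (5) = 0.9360
Iteration 2:
  p = (-12 - (-3)·-0.7600 - (1)·0.9360) / (5) = -3.0432
  q = (1 - (-2)·-3.0432 - (1)·0.9360) / (5) = -1.2045
  r = (0 - (1)·-3.0432 - (3)·-1.2045) / (5) = 1.3313
Residual b − A·x = (-1.7288, -0.3952, 0.0002); ∞-norm = 1.7288

1.7288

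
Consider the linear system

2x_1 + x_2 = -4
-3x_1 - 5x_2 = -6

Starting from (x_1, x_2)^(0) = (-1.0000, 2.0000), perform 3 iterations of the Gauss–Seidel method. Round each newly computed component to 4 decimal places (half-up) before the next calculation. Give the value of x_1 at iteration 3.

Iteration 1:
  x_1 = (-4 - (1)·2.0000) / (2) = -3.0000
  x_2 = (-6 - (-3)·-3.0000) / (-5) = 3.0000
Iteration 2:
  x_1 = (-4 - (1)·3.0000) / (2) = -3.5000
  x_2 = (-6 - (-3)·-3.5000) / (-5) = 3.3000
Iteration 3:
  x_1 = (-4 - (1)·3.3000) / (2) = -3.6500
  x_2 = (-6 - (-3)·-3.6500) / (-5) = 3.3900

-3.6500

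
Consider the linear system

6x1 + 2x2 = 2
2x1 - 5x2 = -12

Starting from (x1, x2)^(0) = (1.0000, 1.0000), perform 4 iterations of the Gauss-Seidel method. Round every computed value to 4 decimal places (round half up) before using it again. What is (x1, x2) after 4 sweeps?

(-0.4127, 2.2349)

Iteration 1:
  x1 = (2 - (2)·1.0000) / (6) = 0.0000
  x2 = (-12 - (2)·0.0000) / (-5) = 2.4000
Iteration 2:
  x1 = (2 - (2)·2.4000) / (6) = -0.4667
  x2 = (-12 - (2)·-0.4667) / (-5) = 2.2133
Iteration 3:
  x1 = (2 - (2)·2.2133) / (6) = -0.4044
  x2 = (-12 - (2)·-0.4044) / (-5) = 2.2382
Iteration 4:
  x1 = (2 - (2)·2.2382) / (6) = -0.4127
  x2 = (-12 - (2)·-0.4127) / (-5) = 2.2349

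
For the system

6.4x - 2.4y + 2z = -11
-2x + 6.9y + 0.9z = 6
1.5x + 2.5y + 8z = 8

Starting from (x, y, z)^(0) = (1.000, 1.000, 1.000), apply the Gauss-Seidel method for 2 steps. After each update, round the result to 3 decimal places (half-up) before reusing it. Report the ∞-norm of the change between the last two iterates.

Iteration 1:
  x = (-11 - (-2.4)·1.000 - (2)·1.000) / (6.4) = -1.656
  y = (6 - (-2)·-1.656 - (0.9)·1.000) / (6.9) = 0.259
  z = (8 - (1.5)·-1.656 - (2.5)·0.259) / (8) = 1.230
Iteration 2:
  x = (-11 - (-2.4)·0.259 - (2)·1.230) / (6.4) = -2.006
  y = (6 - (-2)·-2.006 - (0.9)·1.230) / (6.9) = 0.128
  z = (8 - (1.5)·-2.006 - (2.5)·0.128) / (8) = 1.336
Change: (-0.350, -0.131, 0.106) → max |·| = 0.350

0.350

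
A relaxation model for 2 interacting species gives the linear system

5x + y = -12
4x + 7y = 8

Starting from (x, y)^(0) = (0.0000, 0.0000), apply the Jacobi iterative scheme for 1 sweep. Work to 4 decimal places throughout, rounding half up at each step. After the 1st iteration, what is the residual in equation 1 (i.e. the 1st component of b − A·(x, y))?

-1.1429

Iteration 1:
  x = (-12 - (1)·0.0000) / (5) = -2.4000
  y = (8 - (4)·0.0000) / (7) = 1.1429
Residual b − A·x = (-1.1429, 9.5997)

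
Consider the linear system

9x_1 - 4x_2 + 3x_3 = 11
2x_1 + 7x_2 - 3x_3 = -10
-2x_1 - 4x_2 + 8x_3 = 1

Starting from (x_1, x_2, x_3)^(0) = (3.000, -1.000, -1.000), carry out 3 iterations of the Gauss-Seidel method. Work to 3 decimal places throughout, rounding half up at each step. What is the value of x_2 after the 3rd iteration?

-1.900

Iteration 1:
  x_1 = (11 - (-4)·-1.000 - (3)·-1.000) / (9) = 1.111
  x_2 = (-10 - (2)·1.111 - (-3)·-1.000) / (7) = -2.175
  x_3 = (1 - (-2)·1.111 - (-4)·-2.175) / (8) = -0.685
Iteration 2:
  x_1 = (11 - (-4)·-2.175 - (3)·-0.685) / (9) = 0.484
  x_2 = (-10 - (2)·0.484 - (-3)·-0.685) / (7) = -1.860
  x_3 = (1 - (-2)·0.484 - (-4)·-1.860) / (8) = -0.684
Iteration 3:
  x_1 = (11 - (-4)·-1.860 - (3)·-0.684) / (9) = 0.624
  x_2 = (-10 - (2)·0.624 - (-3)·-0.684) / (7) = -1.900
  x_3 = (1 - (-2)·0.624 - (-4)·-1.900) / (8) = -0.669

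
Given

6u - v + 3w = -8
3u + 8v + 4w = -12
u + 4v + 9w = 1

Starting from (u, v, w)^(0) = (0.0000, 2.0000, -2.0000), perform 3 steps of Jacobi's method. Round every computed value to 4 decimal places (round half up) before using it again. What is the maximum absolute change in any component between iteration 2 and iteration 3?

0.6574

Iteration 1:
  u = (-8 - (-1)·2.0000 - (3)·-2.0000) / (6) = 0.0000
  v = (-12 - (3)·0.0000 - (4)·-2.0000) / (8) = -0.5000
  w = (1 - (1)·0.0000 - (4)·2.0000) / (9) = -0.7778
Iteration 2:
  u = (-8 - (-1)·-0.5000 - (3)·-0.7778) / (6) = -1.0278
  v = (-12 - (3)·0.0000 - (4)·-0.7778) / (8) = -1.1111
  w = (1 - (1)·0.0000 - (4)·-0.5000) / (9) = 0.3333
Iteration 3:
  u = (-8 - (-1)·-1.1111 - (3)·0.3333) / (6) = -1.6852
  v = (-12 - (3)·-1.0278 - (4)·0.3333) / (8) = -1.2812
  w = (1 - (1)·-1.0278 - (4)·-1.1111) / (9) = 0.7191
Change: (-0.6574, -0.1701, 0.3858) → max |·| = 0.6574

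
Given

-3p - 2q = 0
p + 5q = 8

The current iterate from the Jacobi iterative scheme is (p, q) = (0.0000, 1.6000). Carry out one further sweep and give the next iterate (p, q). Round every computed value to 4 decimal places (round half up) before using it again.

One sweep:
  p = (0 - (-2)·1.6000) / (-3) = -1.0667
  q = (8 - (1)·0.0000) / (5) = 1.6000

(-1.0667, 1.6000)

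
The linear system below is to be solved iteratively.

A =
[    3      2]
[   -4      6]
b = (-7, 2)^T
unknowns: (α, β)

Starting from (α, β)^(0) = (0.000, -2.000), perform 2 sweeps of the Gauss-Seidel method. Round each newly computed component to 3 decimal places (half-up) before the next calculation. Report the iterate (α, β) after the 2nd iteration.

Iteration 1:
  α = (-7 - (2)·-2.000) / (3) = -1.000
  β = (2 - (-4)·-1.000) / (6) = -0.333
Iteration 2:
  α = (-7 - (2)·-0.333) / (3) = -2.111
  β = (2 - (-4)·-2.111) / (6) = -1.074

(-2.111, -1.074)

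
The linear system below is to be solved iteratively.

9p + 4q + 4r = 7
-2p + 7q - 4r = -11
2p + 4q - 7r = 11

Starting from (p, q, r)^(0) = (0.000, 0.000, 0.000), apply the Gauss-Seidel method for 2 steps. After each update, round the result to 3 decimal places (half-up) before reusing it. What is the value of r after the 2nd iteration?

-2.120

Iteration 1:
  p = (7 - (4)·0.000 - (4)·0.000) / (9) = 0.778
  q = (-11 - (-2)·0.778 - (-4)·0.000) / (7) = -1.349
  r = (11 - (2)·0.778 - (4)·-1.349) / (-7) = -2.120
Iteration 2:
  p = (7 - (4)·-1.349 - (4)·-2.120) / (9) = 2.320
  q = (-11 - (-2)·2.320 - (-4)·-2.120) / (7) = -2.120
  r = (11 - (2)·2.320 - (4)·-2.120) / (-7) = -2.120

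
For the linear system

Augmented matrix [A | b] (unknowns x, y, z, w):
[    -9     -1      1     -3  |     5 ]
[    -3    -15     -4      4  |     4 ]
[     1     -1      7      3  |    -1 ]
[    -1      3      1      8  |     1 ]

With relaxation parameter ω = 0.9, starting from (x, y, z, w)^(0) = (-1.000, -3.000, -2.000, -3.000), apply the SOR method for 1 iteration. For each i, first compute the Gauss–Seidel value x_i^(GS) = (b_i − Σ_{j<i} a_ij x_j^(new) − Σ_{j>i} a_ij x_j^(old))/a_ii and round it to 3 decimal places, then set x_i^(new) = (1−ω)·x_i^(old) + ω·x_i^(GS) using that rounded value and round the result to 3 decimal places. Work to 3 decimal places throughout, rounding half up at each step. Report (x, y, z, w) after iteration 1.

Iteration 1:
  x: GS value = (5 - (-1)·-3.000 - (1)·-2.000 - (-3)·-3.000) / (-9) = 0.556;  x ← (1−ω)·-1.000 + ω·0.556 = 0.400
  y: GS value = (4 - (-3)·0.400 - (-4)·-2.000 - (4)·-3.000) / (-15) = -0.613;  y ← (1−ω)·-3.000 + ω·-0.613 = -0.852
  z: GS value = (-1 - (1)·0.400 - (-1)·-0.852 - (3)·-3.000) / (7) = 0.964;  z ← (1−ω)·-2.000 + ω·0.964 = 0.668
  w: GS value = (1 - (-1)·0.400 - (3)·-0.852 - (1)·0.668) / (8) = 0.411;  w ← (1−ω)·-3.000 + ω·0.411 = 0.070

(0.400, -0.852, 0.668, 0.070)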